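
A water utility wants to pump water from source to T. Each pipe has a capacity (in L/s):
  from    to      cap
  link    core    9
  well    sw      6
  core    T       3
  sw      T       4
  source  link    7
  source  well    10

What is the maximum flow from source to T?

7

Augment source->link->core->T: bottleneck 3. Total 3.
Augment source->well->sw->T: bottleneck 4. Total 7.
No augmenting path remains in the residual graph.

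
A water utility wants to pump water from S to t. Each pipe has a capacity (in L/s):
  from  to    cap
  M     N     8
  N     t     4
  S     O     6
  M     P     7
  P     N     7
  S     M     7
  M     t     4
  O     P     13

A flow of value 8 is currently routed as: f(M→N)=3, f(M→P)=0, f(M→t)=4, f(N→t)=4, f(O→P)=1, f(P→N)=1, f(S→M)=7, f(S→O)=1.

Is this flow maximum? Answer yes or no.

Residual reachable from S: {M, N, O, P, S}; t is not reachable.
Saturated cut: M→t, N→t with total capacity 8 = current flow value. Flow is maximum.

Yes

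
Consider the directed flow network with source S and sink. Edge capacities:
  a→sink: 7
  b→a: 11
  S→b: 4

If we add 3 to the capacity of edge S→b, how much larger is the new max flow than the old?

Original max flow = 4.
After raising cap(S→b), augmenting paths through that edge carry 3 more units.
New max flow = 7. Increase = 3.

3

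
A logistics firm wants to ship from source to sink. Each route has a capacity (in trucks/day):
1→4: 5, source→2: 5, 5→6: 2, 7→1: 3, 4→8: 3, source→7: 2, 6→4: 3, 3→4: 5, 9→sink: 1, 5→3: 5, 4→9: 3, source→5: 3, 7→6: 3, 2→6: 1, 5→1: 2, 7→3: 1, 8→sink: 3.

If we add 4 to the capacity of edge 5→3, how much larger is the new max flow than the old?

Original max flow = 4.
Edge 5→3 does not cross the min cut (source side {1, 2, 3, 4, 5, 6, 7, 9, source}), so extra capacity there cannot help.
New max flow = 4. Increase = 0.

0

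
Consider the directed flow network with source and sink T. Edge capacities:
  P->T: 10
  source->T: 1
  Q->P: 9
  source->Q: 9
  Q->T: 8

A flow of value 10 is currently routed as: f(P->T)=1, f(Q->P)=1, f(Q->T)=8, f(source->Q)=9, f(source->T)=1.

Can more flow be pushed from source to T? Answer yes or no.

No

Residual reachable from source: {source}; T is not reachable.
Saturated cut: source->Q, source->T with total capacity 10 = current flow value. Flow is maximum.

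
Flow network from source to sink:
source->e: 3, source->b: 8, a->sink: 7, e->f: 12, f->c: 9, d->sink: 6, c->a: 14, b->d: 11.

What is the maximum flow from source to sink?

9

Augment source->b->d->sink: bottleneck 6. Total 6.
Augment source->e->f->c->a->sink: bottleneck 3. Total 9.
No augmenting path remains in the residual graph.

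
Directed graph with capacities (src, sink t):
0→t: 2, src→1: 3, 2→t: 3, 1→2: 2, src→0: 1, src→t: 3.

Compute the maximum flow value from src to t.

6

Augment src→t: bottleneck 3. Total 3.
Augment src→0→t: bottleneck 1. Total 4.
Augment src→1→2→t: bottleneck 2. Total 6.
No augmenting path remains in the residual graph.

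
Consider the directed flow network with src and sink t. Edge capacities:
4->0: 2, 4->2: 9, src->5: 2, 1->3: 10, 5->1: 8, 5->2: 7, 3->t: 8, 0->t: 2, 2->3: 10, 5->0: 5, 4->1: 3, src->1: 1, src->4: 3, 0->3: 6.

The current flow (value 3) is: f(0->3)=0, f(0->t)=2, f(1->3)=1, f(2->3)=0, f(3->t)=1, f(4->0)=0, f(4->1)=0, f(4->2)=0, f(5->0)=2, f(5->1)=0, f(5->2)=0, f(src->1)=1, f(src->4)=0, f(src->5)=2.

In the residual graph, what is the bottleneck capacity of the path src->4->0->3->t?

2

Residual capacities along the path: src->4: 3, 4->0: 2, 0->3: 6, 3->t: 7.
Minimum is 2.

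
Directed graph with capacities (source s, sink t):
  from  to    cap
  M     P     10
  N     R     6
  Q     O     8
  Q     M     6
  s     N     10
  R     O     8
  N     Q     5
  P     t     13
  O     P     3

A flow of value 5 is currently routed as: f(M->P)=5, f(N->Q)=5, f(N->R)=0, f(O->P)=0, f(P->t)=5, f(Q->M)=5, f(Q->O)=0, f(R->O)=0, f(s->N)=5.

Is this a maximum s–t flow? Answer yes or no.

Residual path s->N->R->O->P->t has bottleneck 3 > 0.
Pushing 3 along it raises the flow to 8, so the given flow is not maximum.

No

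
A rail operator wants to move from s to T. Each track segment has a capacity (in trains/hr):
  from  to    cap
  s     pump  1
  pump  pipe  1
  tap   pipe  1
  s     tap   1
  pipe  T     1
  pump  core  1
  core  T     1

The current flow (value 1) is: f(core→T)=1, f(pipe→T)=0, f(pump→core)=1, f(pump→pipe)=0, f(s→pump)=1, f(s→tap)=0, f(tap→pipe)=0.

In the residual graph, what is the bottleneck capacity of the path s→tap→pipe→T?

1

Residual capacities along the path: s→tap: 1, tap→pipe: 1, pipe→T: 1.
Minimum is 1.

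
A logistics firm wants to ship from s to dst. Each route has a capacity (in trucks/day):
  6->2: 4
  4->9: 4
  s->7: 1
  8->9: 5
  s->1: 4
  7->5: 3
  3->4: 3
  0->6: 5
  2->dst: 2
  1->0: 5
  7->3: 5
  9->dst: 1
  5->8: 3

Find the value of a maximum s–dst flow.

3

Augment s->7->3->4->9->dst: bottleneck 1. Total 1.
Augment s->1->0->6->2->dst: bottleneck 2. Total 3.
No augmenting path remains in the residual graph.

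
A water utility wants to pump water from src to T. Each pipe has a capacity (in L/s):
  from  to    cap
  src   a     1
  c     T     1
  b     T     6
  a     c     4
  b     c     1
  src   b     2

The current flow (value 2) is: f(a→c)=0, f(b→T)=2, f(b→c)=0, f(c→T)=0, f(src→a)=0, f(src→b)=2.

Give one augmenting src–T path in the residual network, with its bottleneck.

src→a→c→T, bottleneck 1

Residual along src→a→c→T: src→a: 1, a→c: 4, c→T: 1.
Bottleneck = min = 1.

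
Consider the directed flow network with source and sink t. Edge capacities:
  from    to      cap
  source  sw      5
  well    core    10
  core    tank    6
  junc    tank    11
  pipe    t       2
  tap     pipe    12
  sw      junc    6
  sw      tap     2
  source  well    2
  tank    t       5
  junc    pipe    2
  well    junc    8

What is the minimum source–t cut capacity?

7

Max flow = 7 (via 3 augmenting paths).
In the residual at optimum, the set reachable from source is {source}.
Cut edges: source->well (cap 2), source->sw (cap 5). Sum = 7.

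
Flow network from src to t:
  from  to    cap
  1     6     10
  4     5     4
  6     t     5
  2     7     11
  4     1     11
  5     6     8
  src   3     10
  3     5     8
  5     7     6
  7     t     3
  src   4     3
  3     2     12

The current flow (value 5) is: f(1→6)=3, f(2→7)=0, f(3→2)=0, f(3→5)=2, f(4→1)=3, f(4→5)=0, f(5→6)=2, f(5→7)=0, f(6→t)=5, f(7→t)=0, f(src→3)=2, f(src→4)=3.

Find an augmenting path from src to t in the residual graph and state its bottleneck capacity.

src→3→5→7→t, bottleneck 3

Residual along src→3→5→7→t: src→3: 8, 3→5: 6, 5→7: 6, 7→t: 3.
Bottleneck = min = 3.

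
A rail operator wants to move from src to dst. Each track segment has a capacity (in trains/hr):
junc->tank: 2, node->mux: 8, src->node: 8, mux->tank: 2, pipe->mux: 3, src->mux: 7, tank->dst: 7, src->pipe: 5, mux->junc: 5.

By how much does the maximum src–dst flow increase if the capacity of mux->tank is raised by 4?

Original max flow = 4.
After raising cap(mux->tank), augmenting paths through that edge carry 3 more units.
New max flow = 7. Increase = 3.

3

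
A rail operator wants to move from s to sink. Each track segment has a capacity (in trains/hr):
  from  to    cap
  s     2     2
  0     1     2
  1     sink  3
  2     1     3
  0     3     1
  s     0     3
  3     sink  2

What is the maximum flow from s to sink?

4

Augment s→0→3→sink: bottleneck 1. Total 1.
Augment s→0→1→sink: bottleneck 2. Total 3.
Augment s→2→1→sink: bottleneck 1. Total 4.
No augmenting path remains in the residual graph.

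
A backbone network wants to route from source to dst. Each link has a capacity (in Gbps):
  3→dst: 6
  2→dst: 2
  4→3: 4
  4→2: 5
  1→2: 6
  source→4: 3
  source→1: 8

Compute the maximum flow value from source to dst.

5

Augment source→4→3→dst: bottleneck 3. Total 3.
Augment source→1→2→dst: bottleneck 2. Total 5.
No augmenting path remains in the residual graph.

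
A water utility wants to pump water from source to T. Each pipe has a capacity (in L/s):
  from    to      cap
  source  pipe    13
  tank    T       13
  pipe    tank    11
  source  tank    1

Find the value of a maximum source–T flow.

Augment source→tank→T: bottleneck 1. Total 1.
Augment source→pipe→tank→T: bottleneck 11. Total 12.
No augmenting path remains in the residual graph.

12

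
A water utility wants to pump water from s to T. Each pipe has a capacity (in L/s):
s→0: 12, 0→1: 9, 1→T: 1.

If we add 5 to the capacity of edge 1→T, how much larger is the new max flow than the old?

Original max flow = 1.
After raising cap(1→T), augmenting paths through that edge carry 5 more units.
New max flow = 6. Increase = 5.

5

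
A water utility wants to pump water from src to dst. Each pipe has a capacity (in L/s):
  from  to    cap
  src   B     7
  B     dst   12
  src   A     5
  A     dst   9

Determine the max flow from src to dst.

12

Augment src→B→dst: bottleneck 7. Total 7.
Augment src→A→dst: bottleneck 5. Total 12.
No augmenting path remains in the residual graph.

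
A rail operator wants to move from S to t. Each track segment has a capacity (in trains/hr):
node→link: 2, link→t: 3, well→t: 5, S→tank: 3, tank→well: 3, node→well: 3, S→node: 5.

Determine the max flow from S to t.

7

Augment S→node→link→t: bottleneck 2. Total 2.
Augment S→node→well→t: bottleneck 3. Total 5.
Augment S→tank→well→t: bottleneck 2. Total 7.
No augmenting path remains in the residual graph.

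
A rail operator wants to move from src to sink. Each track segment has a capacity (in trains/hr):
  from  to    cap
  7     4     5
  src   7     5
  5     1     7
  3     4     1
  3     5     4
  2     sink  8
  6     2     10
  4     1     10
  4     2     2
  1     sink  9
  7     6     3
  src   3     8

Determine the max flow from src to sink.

Augment src→3→5→1→sink: bottleneck 4. Total 4.
Augment src→3→4→1→sink: bottleneck 1. Total 5.
Augment src→7→4→1→sink: bottleneck 4. Total 9.
Augment src→7→4→2→sink: bottleneck 1. Total 10.
No augmenting path remains in the residual graph.

10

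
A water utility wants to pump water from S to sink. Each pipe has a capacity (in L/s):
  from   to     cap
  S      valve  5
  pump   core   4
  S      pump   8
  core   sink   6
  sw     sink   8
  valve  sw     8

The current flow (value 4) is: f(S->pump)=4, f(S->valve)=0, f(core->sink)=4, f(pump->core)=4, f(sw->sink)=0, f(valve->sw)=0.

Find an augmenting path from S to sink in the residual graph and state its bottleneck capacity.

Residual along S->valve->sw->sink: S->valve: 5, valve->sw: 8, sw->sink: 8.
Bottleneck = min = 5.

S->valve->sw->sink, bottleneck 5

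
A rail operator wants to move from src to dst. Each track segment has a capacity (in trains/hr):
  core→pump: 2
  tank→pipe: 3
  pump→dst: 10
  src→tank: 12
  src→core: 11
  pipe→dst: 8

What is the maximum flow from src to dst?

Augment src→tank→pipe→dst: bottleneck 3. Total 3.
Augment src→core→pump→dst: bottleneck 2. Total 5.
No augmenting path remains in the residual graph.

5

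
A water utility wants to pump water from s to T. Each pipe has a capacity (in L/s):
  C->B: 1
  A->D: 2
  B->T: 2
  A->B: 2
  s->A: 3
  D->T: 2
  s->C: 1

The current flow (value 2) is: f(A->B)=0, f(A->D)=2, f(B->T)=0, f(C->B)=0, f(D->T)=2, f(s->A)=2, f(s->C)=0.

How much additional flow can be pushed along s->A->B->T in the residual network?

1

Residual capacities along the path: s->A: 1, A->B: 2, B->T: 2.
Minimum is 1.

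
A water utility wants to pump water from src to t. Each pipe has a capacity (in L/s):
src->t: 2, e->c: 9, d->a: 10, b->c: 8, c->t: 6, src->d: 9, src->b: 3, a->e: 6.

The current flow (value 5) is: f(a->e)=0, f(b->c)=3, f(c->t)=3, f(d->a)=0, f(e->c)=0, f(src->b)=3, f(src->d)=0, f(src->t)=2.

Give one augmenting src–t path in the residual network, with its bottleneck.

src->d->a->e->c->t, bottleneck 3

Residual along src->d->a->e->c->t: src->d: 9, d->a: 10, a->e: 6, e->c: 9, c->t: 3.
Bottleneck = min = 3.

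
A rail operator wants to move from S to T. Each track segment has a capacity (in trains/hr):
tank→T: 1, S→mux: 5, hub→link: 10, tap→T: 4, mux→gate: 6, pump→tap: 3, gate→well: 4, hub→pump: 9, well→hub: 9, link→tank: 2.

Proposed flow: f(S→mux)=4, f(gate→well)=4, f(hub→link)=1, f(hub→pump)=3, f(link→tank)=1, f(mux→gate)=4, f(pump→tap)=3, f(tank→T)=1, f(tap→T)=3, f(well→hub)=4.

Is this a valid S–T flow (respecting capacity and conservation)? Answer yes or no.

Every edge has 0 ≤ f(e) ≤ cap(e).
At each intermediate node, inflow equals outflow.

Yes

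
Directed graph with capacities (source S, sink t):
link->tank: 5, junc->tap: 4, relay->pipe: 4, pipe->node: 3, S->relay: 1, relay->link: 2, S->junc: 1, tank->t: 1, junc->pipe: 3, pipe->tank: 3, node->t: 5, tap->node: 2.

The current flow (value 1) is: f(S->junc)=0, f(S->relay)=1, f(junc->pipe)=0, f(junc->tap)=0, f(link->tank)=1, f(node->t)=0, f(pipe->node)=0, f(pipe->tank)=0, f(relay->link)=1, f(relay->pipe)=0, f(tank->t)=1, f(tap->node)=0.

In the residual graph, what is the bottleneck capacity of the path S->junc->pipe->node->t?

Residual capacities along the path: S->junc: 1, junc->pipe: 3, pipe->node: 3, node->t: 5.
Minimum is 1.

1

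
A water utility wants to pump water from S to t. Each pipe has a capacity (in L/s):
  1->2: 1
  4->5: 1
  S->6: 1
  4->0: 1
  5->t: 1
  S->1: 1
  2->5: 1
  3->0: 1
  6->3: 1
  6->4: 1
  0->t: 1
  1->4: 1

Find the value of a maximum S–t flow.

2

Augment S->6->3->0->t: bottleneck 1. Total 1.
Augment S->1->4->5->t: bottleneck 1. Total 2.
No augmenting path remains in the residual graph.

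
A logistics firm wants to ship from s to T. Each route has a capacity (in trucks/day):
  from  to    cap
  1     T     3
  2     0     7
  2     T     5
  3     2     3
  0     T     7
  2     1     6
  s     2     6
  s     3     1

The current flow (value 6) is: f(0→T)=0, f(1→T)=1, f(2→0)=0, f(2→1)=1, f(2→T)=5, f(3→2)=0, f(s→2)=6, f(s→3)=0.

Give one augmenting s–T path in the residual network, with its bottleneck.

s→3→2→1→T, bottleneck 1

Residual along s→3→2→1→T: s→3: 1, 3→2: 3, 2→1: 5, 1→T: 2.
Bottleneck = min = 1.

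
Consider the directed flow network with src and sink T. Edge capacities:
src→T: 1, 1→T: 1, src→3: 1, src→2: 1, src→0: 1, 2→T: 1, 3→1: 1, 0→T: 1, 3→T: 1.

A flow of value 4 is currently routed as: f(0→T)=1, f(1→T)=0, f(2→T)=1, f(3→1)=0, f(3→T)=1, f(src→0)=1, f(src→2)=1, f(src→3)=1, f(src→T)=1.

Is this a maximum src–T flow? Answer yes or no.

Residual reachable from src: {src}; T is not reachable.
Saturated cut: src→2, src→3, src→0, src→T with total capacity 4 = current flow value. Flow is maximum.

Yes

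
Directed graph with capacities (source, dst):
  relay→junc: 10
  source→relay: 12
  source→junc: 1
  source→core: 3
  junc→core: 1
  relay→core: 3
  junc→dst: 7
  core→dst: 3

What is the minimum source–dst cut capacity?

Max flow = 10 (via 3 augmenting paths).
In the residual at optimum, the set reachable from source is {core, junc, relay, source}.
Cut edges: junc→dst (cap 7), core→dst (cap 3). Sum = 10.

10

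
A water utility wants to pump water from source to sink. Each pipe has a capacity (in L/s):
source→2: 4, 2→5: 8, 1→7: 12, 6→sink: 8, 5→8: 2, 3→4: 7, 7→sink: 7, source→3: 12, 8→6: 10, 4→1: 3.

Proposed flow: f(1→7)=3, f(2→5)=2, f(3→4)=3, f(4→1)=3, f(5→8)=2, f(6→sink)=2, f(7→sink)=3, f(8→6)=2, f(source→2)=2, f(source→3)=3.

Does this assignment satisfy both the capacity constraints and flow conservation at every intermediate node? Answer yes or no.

Yes

Every edge has 0 ≤ f(e) ≤ cap(e).
At each intermediate node, inflow equals outflow.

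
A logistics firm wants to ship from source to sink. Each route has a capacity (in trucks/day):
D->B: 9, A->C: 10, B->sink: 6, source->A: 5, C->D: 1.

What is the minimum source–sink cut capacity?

1

Max flow = 1 (via 1 augmenting path).
In the residual at optimum, the set reachable from source is {A, C, source}.
Cut edges: C->D (cap 1). Sum = 1.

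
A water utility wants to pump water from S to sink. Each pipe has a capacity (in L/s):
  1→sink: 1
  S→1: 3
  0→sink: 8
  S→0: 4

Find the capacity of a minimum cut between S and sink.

5

Max flow = 5 (via 2 augmenting paths).
In the residual at optimum, the set reachable from S is {1, S}.
Cut edges: S→0 (cap 4), 1→sink (cap 1). Sum = 5.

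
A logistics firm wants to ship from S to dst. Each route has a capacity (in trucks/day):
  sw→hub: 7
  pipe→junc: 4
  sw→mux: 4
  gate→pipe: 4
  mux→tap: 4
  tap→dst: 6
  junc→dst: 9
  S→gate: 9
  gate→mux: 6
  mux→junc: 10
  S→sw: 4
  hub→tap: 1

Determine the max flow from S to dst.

Augment S→gate→pipe→junc→dst: bottleneck 4. Total 4.
Augment S→gate→mux→junc→dst: bottleneck 5. Total 9.
Augment S→sw→mux→tap→dst: bottleneck 4. Total 13.
No augmenting path remains in the residual graph.

13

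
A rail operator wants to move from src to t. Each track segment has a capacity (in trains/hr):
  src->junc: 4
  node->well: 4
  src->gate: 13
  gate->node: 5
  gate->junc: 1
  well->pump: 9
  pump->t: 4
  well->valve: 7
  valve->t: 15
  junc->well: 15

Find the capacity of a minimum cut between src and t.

9

Max flow = 9 (via 3 augmenting paths).
In the residual at optimum, the set reachable from src is {gate, node, src}.
Cut edges: src->junc (cap 4), gate->junc (cap 1), node->well (cap 4). Sum = 9.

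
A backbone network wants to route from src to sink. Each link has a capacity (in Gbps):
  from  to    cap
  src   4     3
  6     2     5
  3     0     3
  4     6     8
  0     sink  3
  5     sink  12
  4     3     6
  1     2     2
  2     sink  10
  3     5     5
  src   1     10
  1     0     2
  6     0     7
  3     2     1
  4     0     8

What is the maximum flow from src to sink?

Augment src→4→0→sink: bottleneck 3. Total 3.
Augment src→1→2→sink: bottleneck 2. Total 5.
Augment src→1→0→4→6→2→sink: bottleneck 2. Total 7.
No augmenting path remains in the residual graph.

7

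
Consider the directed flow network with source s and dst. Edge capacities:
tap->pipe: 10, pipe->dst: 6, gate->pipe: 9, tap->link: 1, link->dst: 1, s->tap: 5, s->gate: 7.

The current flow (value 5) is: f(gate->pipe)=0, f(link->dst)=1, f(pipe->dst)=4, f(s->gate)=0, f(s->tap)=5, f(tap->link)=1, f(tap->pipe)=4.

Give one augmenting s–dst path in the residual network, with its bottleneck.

s->gate->pipe->dst, bottleneck 2

Residual along s->gate->pipe->dst: s->gate: 7, gate->pipe: 9, pipe->dst: 2.
Bottleneck = min = 2.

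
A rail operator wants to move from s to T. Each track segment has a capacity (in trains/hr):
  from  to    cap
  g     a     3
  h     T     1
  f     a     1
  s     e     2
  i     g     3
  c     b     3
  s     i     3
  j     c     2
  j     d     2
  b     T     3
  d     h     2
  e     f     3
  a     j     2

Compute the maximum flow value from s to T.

2

Augment s->e->f->a->j->d->h->T: bottleneck 1. Total 1.
Augment s->i->g->a->j->c->b->T: bottleneck 1. Total 2.
No augmenting path remains in the residual graph.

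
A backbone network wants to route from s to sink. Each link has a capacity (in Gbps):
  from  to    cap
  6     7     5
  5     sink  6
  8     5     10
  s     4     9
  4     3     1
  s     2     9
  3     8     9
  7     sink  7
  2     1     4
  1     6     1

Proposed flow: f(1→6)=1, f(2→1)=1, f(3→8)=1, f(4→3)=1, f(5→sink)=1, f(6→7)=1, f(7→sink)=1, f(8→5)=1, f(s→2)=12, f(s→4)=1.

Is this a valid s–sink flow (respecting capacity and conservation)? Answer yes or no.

Capacity violated on s→2: flow 12 > capacity 9.

No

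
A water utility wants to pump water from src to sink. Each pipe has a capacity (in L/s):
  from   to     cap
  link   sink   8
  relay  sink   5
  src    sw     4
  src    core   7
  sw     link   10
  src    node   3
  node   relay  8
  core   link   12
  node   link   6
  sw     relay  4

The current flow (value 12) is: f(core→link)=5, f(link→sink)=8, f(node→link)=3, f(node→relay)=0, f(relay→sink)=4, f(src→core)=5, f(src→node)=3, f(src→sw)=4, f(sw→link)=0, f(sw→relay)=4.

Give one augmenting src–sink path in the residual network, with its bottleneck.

Residual along src→core→link→node→relay→sink: src→core: 2, core→link: 7, link→node: 3 (reverse), node→relay: 8, relay→sink: 1.
Bottleneck = min = 1.

src→core→link→node→relay→sink, bottleneck 1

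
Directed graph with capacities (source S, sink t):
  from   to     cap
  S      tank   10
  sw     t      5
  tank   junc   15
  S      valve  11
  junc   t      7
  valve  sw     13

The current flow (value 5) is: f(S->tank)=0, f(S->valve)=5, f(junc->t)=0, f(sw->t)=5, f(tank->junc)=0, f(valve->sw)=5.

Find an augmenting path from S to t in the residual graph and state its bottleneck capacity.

S->tank->junc->t, bottleneck 7

Residual along S->tank->junc->t: S->tank: 10, tank->junc: 15, junc->t: 7.
Bottleneck = min = 7.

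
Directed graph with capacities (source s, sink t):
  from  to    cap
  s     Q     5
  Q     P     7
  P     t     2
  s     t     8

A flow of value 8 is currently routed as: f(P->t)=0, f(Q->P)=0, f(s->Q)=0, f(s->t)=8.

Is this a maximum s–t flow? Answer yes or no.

Residual path s->Q->P->t has bottleneck 2 > 0.
Pushing 2 along it raises the flow to 10, so the given flow is not maximum.

No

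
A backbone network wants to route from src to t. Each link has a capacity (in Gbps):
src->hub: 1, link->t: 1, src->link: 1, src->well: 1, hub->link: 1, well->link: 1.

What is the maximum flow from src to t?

1

Augment src->link->t: bottleneck 1. Total 1.
No augmenting path remains in the residual graph.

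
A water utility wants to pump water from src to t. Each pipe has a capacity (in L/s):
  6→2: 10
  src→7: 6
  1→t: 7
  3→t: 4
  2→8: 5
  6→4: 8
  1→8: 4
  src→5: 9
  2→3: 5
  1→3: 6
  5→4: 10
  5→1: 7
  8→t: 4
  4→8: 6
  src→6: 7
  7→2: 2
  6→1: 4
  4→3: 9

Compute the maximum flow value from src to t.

Augment src→5→1→t: bottleneck 7. Total 7.
Augment src→5→4→3→t: bottleneck 2. Total 9.
Augment src→6→1→8→t: bottleneck 4. Total 13.
Augment src→6→4→3→t: bottleneck 2. Total 15.
No augmenting path remains in the residual graph.

15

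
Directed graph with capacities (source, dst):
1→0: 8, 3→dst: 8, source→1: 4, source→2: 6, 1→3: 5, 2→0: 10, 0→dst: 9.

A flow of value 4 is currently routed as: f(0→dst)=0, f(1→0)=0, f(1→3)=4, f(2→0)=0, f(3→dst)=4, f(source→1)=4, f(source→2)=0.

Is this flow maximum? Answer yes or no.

Residual path source→2→0→dst has bottleneck 6 > 0.
Pushing 6 along it raises the flow to 10, so the given flow is not maximum.

No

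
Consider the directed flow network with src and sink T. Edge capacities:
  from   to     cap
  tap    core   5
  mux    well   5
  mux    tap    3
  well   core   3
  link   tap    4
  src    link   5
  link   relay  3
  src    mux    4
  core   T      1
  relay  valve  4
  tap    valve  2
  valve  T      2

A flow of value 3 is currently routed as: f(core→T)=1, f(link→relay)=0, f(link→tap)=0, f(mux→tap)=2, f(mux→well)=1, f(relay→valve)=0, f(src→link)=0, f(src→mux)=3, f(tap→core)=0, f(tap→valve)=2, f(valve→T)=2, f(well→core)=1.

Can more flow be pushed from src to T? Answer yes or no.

No

Residual reachable from src: {core, link, mux, relay, src, tap, valve, well}; T is not reachable.
Saturated cut: core→T, valve→T with total capacity 3 = current flow value. Flow is maximum.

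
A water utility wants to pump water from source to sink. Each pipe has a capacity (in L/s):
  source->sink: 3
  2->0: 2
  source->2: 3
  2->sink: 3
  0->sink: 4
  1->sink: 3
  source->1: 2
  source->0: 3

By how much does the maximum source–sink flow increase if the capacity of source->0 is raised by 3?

1

Original max flow = 11.
After raising cap(source->0), augmenting paths through that edge carry 1 more unit.
New max flow = 12. Increase = 1.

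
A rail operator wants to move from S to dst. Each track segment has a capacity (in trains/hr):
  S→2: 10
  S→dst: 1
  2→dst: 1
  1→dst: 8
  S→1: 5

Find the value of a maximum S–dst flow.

Augment S→dst: bottleneck 1. Total 1.
Augment S→2→dst: bottleneck 1. Total 2.
Augment S→1→dst: bottleneck 5. Total 7.
No augmenting path remains in the residual graph.

7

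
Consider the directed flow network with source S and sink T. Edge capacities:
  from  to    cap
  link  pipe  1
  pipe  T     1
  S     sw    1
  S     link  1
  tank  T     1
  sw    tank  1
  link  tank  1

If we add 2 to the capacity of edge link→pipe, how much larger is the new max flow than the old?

Original max flow = 2.
Edge link→pipe does not cross the min cut (source side {S}), so extra capacity there cannot help.
New max flow = 2. Increase = 0.

0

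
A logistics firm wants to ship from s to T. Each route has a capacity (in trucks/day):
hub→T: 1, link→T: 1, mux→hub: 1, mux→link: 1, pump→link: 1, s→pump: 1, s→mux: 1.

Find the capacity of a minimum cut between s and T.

Max flow = 2 (via 2 augmenting paths).
In the residual at optimum, the set reachable from s is {s}.
Cut edges: s→mux (cap 1), s→pump (cap 1). Sum = 2.

2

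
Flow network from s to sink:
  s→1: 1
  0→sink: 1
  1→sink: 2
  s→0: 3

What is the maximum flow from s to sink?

2

Augment s→1→sink: bottleneck 1. Total 1.
Augment s→0→sink: bottleneck 1. Total 2.
No augmenting path remains in the residual graph.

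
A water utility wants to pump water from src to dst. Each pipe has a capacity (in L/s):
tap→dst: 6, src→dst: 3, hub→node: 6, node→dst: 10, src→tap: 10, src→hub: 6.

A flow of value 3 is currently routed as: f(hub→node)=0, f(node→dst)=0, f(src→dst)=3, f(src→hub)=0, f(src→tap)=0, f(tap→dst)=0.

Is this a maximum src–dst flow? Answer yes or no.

No

Residual path src→tap→dst has bottleneck 6 > 0.
Pushing 6 along it raises the flow to 9, so the given flow is not maximum.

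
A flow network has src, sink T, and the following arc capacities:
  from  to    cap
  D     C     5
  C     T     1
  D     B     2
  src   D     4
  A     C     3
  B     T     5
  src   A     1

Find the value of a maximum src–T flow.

Augment src->D->B->T: bottleneck 2. Total 2.
Augment src->D->C->T: bottleneck 1. Total 3.
No augmenting path remains in the residual graph.

3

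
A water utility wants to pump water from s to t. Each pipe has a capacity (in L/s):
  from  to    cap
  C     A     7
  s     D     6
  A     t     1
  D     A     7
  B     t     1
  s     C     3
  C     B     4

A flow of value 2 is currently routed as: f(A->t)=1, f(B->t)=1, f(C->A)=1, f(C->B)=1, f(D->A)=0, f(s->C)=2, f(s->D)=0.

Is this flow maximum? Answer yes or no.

Yes

Residual reachable from s: {A, B, C, D, s}; t is not reachable.
Saturated cut: B->t, A->t with total capacity 2 = current flow value. Flow is maximum.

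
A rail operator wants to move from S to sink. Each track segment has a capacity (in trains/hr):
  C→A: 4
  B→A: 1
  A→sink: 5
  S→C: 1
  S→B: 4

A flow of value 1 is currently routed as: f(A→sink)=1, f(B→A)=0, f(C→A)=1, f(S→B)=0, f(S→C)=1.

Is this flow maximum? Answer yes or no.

No

Residual path S→B→A→sink has bottleneck 1 > 0.
Pushing 1 along it raises the flow to 2, so the given flow is not maximum.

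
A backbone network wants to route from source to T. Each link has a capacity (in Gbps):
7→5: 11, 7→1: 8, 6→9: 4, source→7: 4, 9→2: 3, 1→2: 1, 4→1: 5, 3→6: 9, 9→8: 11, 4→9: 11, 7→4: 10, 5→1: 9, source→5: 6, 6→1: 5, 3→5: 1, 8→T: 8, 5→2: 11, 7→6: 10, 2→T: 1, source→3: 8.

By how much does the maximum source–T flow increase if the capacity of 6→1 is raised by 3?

0

Original max flow = 9.
Edge 6→1 does not cross the min cut (source side {1, 2, 3, 5, 6, source}), so extra capacity there cannot help.
New max flow = 9. Increase = 0.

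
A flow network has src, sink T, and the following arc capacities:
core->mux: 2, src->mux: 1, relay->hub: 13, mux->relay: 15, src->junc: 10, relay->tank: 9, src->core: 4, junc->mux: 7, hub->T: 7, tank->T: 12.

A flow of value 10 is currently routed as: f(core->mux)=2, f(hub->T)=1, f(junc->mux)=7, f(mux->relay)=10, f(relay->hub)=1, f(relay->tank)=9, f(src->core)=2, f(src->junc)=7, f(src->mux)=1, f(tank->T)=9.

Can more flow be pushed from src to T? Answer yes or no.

Residual reachable from src: {core, junc, src}; T is not reachable.
Saturated cut: src->mux, junc->mux, core->mux with total capacity 10 = current flow value. Flow is maximum.

No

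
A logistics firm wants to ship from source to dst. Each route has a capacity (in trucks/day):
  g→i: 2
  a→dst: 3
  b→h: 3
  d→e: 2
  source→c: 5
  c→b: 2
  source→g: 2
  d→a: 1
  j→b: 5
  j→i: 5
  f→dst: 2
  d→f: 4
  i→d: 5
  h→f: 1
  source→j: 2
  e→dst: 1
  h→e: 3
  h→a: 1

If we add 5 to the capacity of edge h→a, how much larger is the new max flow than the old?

1

Original max flow = 5.
After raising cap(h→a), augmenting paths through that edge carry 1 more unit.
New max flow = 6. Increase = 1.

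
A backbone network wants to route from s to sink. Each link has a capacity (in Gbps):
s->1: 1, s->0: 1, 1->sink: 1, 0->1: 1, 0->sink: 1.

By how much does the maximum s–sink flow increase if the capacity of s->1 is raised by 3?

Original max flow = 2.
Even with extra capacity on s->1, another cut of capacity 2 remains binding.
New max flow = 2. Increase = 0.

0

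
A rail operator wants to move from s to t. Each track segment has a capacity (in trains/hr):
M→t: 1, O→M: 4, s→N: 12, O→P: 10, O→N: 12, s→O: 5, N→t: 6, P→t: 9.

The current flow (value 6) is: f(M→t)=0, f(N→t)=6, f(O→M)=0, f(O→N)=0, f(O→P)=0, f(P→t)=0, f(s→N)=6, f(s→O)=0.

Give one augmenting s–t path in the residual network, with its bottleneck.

s→O→M→t, bottleneck 1

Residual along s→O→M→t: s→O: 5, O→M: 4, M→t: 1.
Bottleneck = min = 1.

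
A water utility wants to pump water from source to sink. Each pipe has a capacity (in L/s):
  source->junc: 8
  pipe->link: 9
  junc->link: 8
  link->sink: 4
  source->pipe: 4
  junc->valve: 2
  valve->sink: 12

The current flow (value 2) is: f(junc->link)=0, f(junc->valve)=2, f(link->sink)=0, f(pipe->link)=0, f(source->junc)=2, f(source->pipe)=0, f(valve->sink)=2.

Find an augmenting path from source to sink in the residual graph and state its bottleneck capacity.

Residual along source->junc->link->sink: source->junc: 6, junc->link: 8, link->sink: 4.
Bottleneck = min = 4.

source->junc->link->sink, bottleneck 4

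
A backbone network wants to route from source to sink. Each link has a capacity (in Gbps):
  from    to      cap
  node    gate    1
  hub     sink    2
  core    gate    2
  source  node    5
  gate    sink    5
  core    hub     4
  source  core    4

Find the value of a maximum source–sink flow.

Augment source→node→gate→sink: bottleneck 1. Total 1.
Augment source→core→hub→sink: bottleneck 2. Total 3.
Augment source→core→gate→sink: bottleneck 2. Total 5.
No augmenting path remains in the residual graph.

5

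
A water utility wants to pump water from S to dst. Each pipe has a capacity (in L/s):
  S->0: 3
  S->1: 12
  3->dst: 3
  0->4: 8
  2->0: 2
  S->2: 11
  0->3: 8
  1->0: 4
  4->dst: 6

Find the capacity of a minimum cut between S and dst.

9

Max flow = 9 (via 4 augmenting paths).
In the residual at optimum, the set reachable from S is {1, 2, S}.
Cut edges: S->0 (cap 3), 2->0 (cap 2), 1->0 (cap 4). Sum = 9.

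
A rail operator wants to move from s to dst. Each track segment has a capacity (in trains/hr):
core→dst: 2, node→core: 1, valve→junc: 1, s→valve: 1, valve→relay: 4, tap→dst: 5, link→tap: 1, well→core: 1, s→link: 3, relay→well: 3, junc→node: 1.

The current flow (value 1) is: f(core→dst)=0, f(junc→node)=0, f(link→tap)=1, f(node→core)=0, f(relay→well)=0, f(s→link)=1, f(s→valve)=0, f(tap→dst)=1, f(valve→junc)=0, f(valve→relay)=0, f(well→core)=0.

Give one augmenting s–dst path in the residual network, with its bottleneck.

Residual along s→valve→relay→well→core→dst: s→valve: 1, valve→relay: 4, relay→well: 3, well→core: 1, core→dst: 2.
Bottleneck = min = 1.

s→valve→relay→well→core→dst, bottleneck 1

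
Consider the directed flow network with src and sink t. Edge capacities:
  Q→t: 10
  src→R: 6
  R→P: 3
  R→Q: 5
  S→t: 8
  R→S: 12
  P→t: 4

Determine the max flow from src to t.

6

Augment src→R→Q→t: bottleneck 5. Total 5.
Augment src→R→S→t: bottleneck 1. Total 6.
No augmenting path remains in the residual graph.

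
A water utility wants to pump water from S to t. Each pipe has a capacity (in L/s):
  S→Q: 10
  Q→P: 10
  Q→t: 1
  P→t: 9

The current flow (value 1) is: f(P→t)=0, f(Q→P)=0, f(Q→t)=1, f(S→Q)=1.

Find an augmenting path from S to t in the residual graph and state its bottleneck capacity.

Residual along S→Q→P→t: S→Q: 9, Q→P: 10, P→t: 9.
Bottleneck = min = 9.

S→Q→P→t, bottleneck 9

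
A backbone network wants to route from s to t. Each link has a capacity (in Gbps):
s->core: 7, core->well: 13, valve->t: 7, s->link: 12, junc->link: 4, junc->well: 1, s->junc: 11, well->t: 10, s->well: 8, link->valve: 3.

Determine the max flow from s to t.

13

Augment s->well->t: bottleneck 8. Total 8.
Augment s->junc->well->t: bottleneck 1. Total 9.
Augment s->core->well->t: bottleneck 1. Total 10.
Augment s->link->valve->t: bottleneck 3. Total 13.
No augmenting path remains in the residual graph.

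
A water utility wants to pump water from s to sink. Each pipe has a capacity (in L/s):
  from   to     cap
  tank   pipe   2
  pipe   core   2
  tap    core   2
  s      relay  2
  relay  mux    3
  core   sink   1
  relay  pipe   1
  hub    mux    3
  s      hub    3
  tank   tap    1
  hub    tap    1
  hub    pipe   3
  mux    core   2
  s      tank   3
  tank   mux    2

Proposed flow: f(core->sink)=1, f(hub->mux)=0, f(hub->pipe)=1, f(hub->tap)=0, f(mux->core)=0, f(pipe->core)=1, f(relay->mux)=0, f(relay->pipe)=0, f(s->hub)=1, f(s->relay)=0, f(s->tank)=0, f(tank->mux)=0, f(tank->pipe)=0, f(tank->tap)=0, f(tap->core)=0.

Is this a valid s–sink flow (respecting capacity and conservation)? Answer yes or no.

Yes

Every edge has 0 ≤ f(e) ≤ cap(e).
At each intermediate node, inflow equals outflow.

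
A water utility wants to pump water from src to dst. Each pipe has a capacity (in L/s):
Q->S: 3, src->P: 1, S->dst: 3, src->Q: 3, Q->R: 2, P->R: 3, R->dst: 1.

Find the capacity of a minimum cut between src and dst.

Max flow = 4 (via 2 augmenting paths).
In the residual at optimum, the set reachable from src is {src}.
Cut edges: src->Q (cap 3), src->P (cap 1). Sum = 4.

4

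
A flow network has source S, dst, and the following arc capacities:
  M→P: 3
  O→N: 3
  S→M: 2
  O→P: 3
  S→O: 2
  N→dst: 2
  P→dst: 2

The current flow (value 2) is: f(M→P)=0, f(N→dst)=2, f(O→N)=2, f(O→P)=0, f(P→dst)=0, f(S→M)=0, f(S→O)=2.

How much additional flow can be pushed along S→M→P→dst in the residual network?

2

Residual capacities along the path: S→M: 2, M→P: 3, P→dst: 2.
Minimum is 2.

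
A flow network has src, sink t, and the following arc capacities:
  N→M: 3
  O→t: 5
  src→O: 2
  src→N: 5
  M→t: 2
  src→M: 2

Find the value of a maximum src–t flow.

Augment src→M→t: bottleneck 2. Total 2.
Augment src→O→t: bottleneck 2. Total 4.
No augmenting path remains in the residual graph.

4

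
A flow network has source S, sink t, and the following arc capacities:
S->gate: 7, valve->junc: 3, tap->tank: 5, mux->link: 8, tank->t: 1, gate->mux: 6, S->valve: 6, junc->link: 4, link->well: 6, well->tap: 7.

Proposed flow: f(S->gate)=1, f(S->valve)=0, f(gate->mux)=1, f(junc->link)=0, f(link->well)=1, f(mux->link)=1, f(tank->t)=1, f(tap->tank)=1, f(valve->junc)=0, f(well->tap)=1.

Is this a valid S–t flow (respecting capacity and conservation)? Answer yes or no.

Every edge has 0 ≤ f(e) ≤ cap(e).
At each intermediate node, inflow equals outflow.

Yes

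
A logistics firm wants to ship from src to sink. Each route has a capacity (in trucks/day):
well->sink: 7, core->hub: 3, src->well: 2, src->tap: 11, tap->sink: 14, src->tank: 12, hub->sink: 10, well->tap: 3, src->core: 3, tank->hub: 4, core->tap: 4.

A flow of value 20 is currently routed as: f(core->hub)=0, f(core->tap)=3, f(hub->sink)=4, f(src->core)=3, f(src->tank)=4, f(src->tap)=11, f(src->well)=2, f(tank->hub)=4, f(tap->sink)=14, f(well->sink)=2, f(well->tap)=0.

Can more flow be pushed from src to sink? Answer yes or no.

No

Residual reachable from src: {src, tank}; sink is not reachable.
Saturated cut: src->well, src->core, src->tap, tank->hub with total capacity 20 = current flow value. Flow is maximum.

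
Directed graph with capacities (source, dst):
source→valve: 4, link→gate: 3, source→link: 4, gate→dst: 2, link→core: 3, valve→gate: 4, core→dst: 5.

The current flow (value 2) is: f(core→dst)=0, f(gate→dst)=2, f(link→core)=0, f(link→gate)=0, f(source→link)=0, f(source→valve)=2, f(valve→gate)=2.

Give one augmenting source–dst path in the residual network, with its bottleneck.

source→link→core→dst, bottleneck 3

Residual along source→link→core→dst: source→link: 4, link→core: 3, core→dst: 5.
Bottleneck = min = 3.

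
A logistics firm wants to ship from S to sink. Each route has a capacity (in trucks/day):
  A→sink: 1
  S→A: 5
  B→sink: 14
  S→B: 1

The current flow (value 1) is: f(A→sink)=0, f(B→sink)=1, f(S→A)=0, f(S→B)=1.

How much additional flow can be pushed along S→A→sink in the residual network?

Residual capacities along the path: S→A: 5, A→sink: 1.
Minimum is 1.

1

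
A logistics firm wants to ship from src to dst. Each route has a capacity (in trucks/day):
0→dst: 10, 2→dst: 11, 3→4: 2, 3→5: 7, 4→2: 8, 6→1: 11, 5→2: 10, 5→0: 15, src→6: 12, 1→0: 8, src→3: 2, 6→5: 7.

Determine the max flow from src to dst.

14

Augment src→6→1→0→dst: bottleneck 8. Total 8.
Augment src→6→5→0→dst: bottleneck 2. Total 10.
Augment src→6→5→2→dst: bottleneck 2. Total 12.
Augment src→3→5→2→dst: bottleneck 2. Total 14.
No augmenting path remains in the residual graph.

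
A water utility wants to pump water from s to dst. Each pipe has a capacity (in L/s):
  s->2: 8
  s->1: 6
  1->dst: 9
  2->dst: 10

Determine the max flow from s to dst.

14

Augment s->2->dst: bottleneck 8. Total 8.
Augment s->1->dst: bottleneck 6. Total 14.
No augmenting path remains in the residual graph.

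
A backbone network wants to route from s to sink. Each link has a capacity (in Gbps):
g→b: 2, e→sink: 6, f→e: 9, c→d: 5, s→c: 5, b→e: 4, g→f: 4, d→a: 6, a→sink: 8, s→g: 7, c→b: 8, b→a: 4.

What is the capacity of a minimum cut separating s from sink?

Max flow = 11 (via 4 augmenting paths).
In the residual at optimum, the set reachable from s is {g, s}.
Cut edges: s→c (cap 5), g→f (cap 4), g→b (cap 2). Sum = 11.

11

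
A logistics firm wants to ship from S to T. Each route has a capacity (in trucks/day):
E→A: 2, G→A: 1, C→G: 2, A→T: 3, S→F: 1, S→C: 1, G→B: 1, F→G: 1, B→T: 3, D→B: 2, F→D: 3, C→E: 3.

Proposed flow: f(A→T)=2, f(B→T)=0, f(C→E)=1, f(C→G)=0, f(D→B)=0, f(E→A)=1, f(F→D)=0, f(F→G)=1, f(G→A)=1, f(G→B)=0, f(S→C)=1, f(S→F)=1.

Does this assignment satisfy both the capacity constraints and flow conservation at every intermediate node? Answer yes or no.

Every edge has 0 ≤ f(e) ≤ cap(e).
At each intermediate node, inflow equals outflow.

Yes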